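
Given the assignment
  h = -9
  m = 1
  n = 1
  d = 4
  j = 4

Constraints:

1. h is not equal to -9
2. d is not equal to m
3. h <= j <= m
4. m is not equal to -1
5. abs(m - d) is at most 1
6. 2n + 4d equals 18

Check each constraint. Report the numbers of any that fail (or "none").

1. h = -9, but -9 is required to differ — fails.
2. d = 4, m = 1; distinct — holds.
3. values -9, 4, 1; j = 4 is not <= m = 1 — fails.
4. m = 1, and 1 ≠ -1 — holds.
5. abs(1 - 4) = 3; 3 > 1, exceeds bound 1 — fails.
6. 2n + 4d = 2(1) + 4(4) = 18 — holds.

Violated: 1, 3, and 5.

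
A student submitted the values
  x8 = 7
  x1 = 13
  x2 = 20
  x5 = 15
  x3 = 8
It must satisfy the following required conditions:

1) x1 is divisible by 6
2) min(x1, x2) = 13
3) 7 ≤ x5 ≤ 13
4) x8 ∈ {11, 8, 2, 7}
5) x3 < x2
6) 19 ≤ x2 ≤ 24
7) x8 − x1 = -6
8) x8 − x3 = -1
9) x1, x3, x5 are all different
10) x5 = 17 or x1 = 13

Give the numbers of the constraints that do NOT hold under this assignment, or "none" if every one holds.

1) 13 = 6×2 + 1, so 6 does not divide 13 — does not hold.
2) min(13, 20) = 13 — holds.
3) x5 = 15 is outside [7, 13] — does not hold.
4) x8 = 7 is in {11, 8, 2, 7} — holds.
5) x3 = 8, x2 = 20; 8 < 20 — holds.
6) x2 = 20 lies in [19, 24] — holds.
7) x8 − x1 = 7 − 13 = -6 — holds.
8) x8 − x3 = 7 − 8 = -1 — holds.
9) values 13, 8, 15 are pairwise distinct — holds.
10) x5 = 15 ≠ 17, but x1 = 13 = 13 (second disjunct) — holds.

Constraints 1 and 3 do not hold.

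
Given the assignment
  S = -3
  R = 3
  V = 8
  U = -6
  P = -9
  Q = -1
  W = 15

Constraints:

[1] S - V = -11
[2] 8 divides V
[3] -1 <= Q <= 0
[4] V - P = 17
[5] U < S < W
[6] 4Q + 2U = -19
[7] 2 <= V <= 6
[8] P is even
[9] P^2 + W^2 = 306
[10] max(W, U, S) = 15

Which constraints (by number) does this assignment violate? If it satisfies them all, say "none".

No — constraints 6, 7, and 8 are not satisfied.

[1] S - V = -3 - 8 = -11 — OK.
[2] 8 / 8 = 1, so 8 divides 8 — OK.
[3] Q = -1 lies in [-1, 0] — OK.
[4] V - P = 8 - (-9) = 17 — OK.
[5] values -6 < -3 < 15 — OK.
[6] 4Q + 2U = 4(-1) + 2(-6) = -16, not -19 — violated.
[7] V = 8 is outside [2, 6] — violated.
[8] P = -9 is odd — violated.
[9] P^2 + W^2 = (-9)^2 + 15^2 = 81 + 225 = 306 — OK.
[10] max(15, -6, -3) = 15 — OK.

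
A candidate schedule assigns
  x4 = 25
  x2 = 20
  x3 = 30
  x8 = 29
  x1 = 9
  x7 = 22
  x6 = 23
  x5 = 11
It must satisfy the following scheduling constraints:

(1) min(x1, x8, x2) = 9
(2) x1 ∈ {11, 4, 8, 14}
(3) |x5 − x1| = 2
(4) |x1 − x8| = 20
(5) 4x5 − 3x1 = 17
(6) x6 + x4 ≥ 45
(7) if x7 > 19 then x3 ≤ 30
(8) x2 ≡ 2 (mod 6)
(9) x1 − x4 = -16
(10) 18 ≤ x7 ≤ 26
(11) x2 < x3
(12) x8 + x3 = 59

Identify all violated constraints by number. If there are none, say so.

Constraint 2 does not hold.

(1) min(9, 29, 20) = 9 — satisfied.
(2) x1 = 9 is not in {11, 4, 8, 14} — violated.
(3) |11 − 9| = 2 — satisfied.
(4) |9 − 29| = 20 — satisfied.
(5) 4x5 − 3x1 = 4(11) − 3(9) = 17 — satisfied.
(6) x6 + x4 = 23 + 25 = 48; 48 ≥ 45 — satisfied.
(7) x7 = 22 > 19, so we need x3 ≤ 30; x3 = 30 ≤ 30 — satisfied.
(8) 20 mod 6 = 2 — satisfied.
(9) x1 − x4 = 9 − 25 = -16 — satisfied.
(10) x7 = 22 lies in [18, 26] — satisfied.
(11) x2 = 20, x3 = 30; 20 < 30 — satisfied.
(12) x8 + x3 = 29 + 30 = 59 — satisfied.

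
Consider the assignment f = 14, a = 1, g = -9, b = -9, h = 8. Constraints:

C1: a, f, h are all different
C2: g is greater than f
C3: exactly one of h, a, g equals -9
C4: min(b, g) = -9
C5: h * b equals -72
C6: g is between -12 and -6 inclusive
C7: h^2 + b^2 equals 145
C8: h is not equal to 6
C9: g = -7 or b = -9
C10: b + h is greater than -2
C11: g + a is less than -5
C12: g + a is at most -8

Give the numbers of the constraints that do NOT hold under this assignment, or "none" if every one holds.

C1: values 1, 14, 8 are pairwise distinct  OK
C2: g = -9, f = 14; -9 ≤ 14 (want >)  FAIL
C3: h=8, a=1, g=-9; 1 of them equals -9  OK
C4: min(-9, -9) = -9  OK
C5: h * b = 8 * (-9) = -72  OK
C6: g = -9 lies in [-12, -6]  OK
C7: h^2 + b^2 = 8^2 + (-9)^2 = 64 + 81 = 145  OK
C8: h = 8, and 8 ≠ 6  OK
C9: g = -9 ≠ -7, but b = -9 = -9 (second disjunct)  OK
C10: b + h = -9 + 8 = -1; -1 > -2  OK
C11: g + a = -9 + 1 = -8; -8 < -5  OK
C12: g + a = -9 + 1 = -8; -8 ≤ -8  OK

The assignment fails constraint 2.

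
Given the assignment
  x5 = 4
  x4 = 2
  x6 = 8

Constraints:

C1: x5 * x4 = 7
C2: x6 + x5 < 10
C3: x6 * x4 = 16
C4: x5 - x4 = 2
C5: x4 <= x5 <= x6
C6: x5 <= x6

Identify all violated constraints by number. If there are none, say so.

Violated: 1 and 2.

C1: x5 * x4 = 4 * 2 = 8, not 7  fails
C2: x6 + x5 = 8 + 4 = 12; 12 ≥ 10, bound 10 not met  fails
C3: x6 * x4 = 8 * 2 = 16  holds
C4: x5 - x4 = 4 - 2 = 2  holds
C5: values 2 <= 4 <= 8  holds
C6: x5 = 4, x6 = 8; 4 ≤ 8  holds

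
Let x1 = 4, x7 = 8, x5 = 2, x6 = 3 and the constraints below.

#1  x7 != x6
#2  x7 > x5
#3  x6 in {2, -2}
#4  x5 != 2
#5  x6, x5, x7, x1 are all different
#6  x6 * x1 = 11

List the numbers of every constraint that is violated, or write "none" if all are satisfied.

The assignment fails constraints 3, 4, and 6.

#1 x7 = 8, x6 = 3; distinct  ✓
#2 x7 = 8, x5 = 2; 8 > 2  ✓
#3 x6 = 3 is not in {2, -2}  ✗
#4 x5 = 2, but 2 is required to differ  ✗
#5 values 3, 2, 8, 4 are pairwise distinct  ✓
#6 x6 * x1 = 3 * 4 = 12, not 11  ✗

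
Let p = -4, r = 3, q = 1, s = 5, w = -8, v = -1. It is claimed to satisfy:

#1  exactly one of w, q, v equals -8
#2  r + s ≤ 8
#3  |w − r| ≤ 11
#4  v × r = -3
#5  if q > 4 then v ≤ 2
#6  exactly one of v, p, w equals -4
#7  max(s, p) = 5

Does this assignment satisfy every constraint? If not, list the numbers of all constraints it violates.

Yes — all constraints hold.

#1 w=-8, q=1, v=-1; 1 of them equals -8 — OK.
#2 r + s = 3 + 5 = 8; 8 ≤ 8 — OK.
#3 |-8 − 3| = 11; 11 ≤ 11 — OK.
#4 v × r = -1 × 3 = -3 — OK.
#5 q = 1, not > 4; antecedent false, conditional vacuously true — OK.
#6 v=-1, p=-4, w=-8; 1 of them equals -4 — OK.
#7 max(5, -4) = 5 — OK.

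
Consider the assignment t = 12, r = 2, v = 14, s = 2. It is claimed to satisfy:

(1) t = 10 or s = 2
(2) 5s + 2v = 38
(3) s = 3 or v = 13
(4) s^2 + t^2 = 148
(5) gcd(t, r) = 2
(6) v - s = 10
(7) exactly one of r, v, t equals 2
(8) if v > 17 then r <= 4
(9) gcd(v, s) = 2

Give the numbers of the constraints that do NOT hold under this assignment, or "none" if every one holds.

The assignment fails constraints 3 and 6.

(1) t = 12 ≠ 10, but s = 2 = 2 (second disjunct) — holds.
(2) 5s + 2v = 5(2) + 2(14) = 38 — holds.
(3) s = 2 ≠ 3 and v = 14 ≠ 13; both disjuncts false — does not hold.
(4) s^2 + t^2 = 2^2 + 12^2 = 4 + 144 = 148 — holds.
(5) gcd(12, 2) = 2 — holds.
(6) v - s = 14 - 2 = 12, not 10 — does not hold.
(7) r=2, v=14, t=12; 1 of them equals 2 — holds.
(8) v = 14, not > 17; antecedent false, conditional vacuously true — holds.
(9) gcd(14, 2) = 2 — holds.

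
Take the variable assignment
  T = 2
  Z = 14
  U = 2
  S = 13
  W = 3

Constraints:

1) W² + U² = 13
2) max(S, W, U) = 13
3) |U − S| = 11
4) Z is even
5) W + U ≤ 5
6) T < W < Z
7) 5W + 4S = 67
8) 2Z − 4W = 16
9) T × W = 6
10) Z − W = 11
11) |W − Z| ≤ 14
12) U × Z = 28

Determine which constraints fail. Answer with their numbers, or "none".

The assignment satisfies every constraint.

1) W² + U² = 3² + 2² = 9 + 4 = 13 — satisfied.
2) max(13, 3, 2) = 13 — satisfied.
3) |2 − 13| = 11 — satisfied.
4) Z = 14 is even — satisfied.
5) W + U = 3 + 2 = 5; 5 ≤ 5 — satisfied.
6) values 2 < 3 < 14 — satisfied.
7) 5W + 4S = 5(3) + 4(13) = 67 — satisfied.
8) 2Z − 4W = 2(14) − 4(3) = 16 — satisfied.
9) T × W = 2 × 3 = 6 — satisfied.
10) Z − W = 14 − 3 = 11 — satisfied.
11) |3 − 14| = 11; 11 ≤ 14 — satisfied.
12) U × Z = 2 × 14 = 28 — satisfied.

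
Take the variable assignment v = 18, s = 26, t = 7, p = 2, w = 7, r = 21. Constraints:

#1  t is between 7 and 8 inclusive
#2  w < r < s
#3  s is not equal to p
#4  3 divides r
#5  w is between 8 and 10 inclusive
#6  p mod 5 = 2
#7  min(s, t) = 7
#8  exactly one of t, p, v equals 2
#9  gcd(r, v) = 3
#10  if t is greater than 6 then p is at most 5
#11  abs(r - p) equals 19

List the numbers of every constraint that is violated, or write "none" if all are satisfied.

#1 t = 7 lies in [7, 8] — holds.
#2 values 7 < 21 < 26 — holds.
#3 s = 26, p = 2; distinct — holds.
#4 21 / 3 = 7, so 3 divides 21 — holds.
#5 w = 7 is outside [8, 10] — does not hold.
#6 2 mod 5 = 2 — holds.
#7 min(26, 7) = 7 — holds.
#8 t=7, p=2, v=18; 1 of them equals 2 — holds.
#9 gcd(21, 18) = 3 — holds.
#10 t = 7 > 6, so we need p ≤ 5; p = 2 ≤ 5 — holds.
#11 abs(21 - 2) = 19 — holds.

Violated: 5.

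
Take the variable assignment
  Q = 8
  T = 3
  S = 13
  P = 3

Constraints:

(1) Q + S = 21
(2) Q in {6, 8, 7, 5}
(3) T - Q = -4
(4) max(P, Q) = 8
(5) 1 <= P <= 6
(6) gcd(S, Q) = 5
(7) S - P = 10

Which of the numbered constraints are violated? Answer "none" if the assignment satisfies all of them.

(1) Q + S = 8 + 13 = 21  OK
(2) Q = 8 is in {6, 8, 7, 5}  OK
(3) T - Q = 3 - 8 = -5, not -4  FAIL
(4) max(3, 8) = 8  OK
(5) P = 3 lies in [1, 6]  OK
(6) gcd(13, 8) = 1, not 5  FAIL
(7) S - P = 13 - 3 = 10  OK

Constraints 3, 6 do not hold.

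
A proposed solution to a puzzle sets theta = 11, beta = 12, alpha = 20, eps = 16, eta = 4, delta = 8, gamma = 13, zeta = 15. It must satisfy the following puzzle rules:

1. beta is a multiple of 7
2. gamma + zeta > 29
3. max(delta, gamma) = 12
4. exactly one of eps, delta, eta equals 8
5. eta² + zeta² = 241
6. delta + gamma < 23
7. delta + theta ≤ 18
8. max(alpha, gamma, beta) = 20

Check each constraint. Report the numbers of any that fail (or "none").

1. 12 = 7×1 + 5, so 7 does not divide 12 — does not hold.
2. gamma + zeta = 13 + 15 = 28; 28 ≤ 29, bound 29 not met — does not hold.
3. max(8, 13) = 13, not 12 — does not hold.
4. eps=16, delta=8, eta=4; 1 of them equals 8 — holds.
5. eta² + zeta² = 4² + 15² = 16 + 225 = 241 — holds.
6. delta + gamma = 8 + 13 = 21; 21 < 23 — holds.
7. delta + theta = 8 + 11 = 19; 19 > 18, bound 18 not met — does not hold.
8. max(20, 13, 12) = 20 — holds.

Violated: 1, 2, 3, and 7.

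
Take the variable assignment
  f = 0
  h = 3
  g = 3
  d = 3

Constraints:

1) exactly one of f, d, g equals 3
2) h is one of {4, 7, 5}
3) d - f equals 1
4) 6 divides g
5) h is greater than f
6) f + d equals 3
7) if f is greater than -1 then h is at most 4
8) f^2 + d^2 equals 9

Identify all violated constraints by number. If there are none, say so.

Constraints 1, 2, 3, 4 are violated.

1) f=0, d=3, g=3; 2 of them equal 3, not exactly one  FAIL
2) h = 3 is not in {4, 7, 5}  FAIL
3) d - f = 3 - 0 = 3, not 1  FAIL
4) 3 = 6*0 + 3, so 6 does not divide 3  FAIL
5) h = 3, f = 0; 3 > 0  OK
6) f + d = 0 + 3 = 3  OK
7) f = 0 > -1, so we need h ≤ 4; h = 3 ≤ 4  OK
8) f^2 + d^2 = 0^2 + 3^2 = 0 + 9 = 9  OK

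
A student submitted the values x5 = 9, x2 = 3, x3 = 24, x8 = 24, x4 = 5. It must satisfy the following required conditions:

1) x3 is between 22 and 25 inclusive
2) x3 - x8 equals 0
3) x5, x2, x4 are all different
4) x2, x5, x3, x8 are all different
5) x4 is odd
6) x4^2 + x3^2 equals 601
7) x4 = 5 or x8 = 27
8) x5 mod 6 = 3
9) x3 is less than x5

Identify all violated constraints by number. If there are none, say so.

1) x3 = 24 lies in [22, 25]  holds
2) x3 - x8 = 24 - 24 = 0  holds
3) values 9, 3, 5 are pairwise distinct  holds
4) x3 = x8 = 24, not all different  fails
5) x4 = 5 is odd  holds
6) x4^2 + x3^2 = 5^2 + 24^2 = 25 + 576 = 601  holds
7) x4 = 5 = 5 (first disjunct)  holds
8) 9 mod 6 = 3  holds
9) x3 = 24, x5 = 9; 24 ≥ 9 (want <)  fails

No — constraints 4, 9 are not satisfied.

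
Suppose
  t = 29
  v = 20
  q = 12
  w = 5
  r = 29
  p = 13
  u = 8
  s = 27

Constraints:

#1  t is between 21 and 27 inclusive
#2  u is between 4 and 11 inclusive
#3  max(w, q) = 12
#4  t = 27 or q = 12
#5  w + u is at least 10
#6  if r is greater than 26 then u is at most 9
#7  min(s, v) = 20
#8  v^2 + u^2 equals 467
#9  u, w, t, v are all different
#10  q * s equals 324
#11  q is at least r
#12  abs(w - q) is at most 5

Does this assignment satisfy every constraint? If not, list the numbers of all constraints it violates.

Constraints 1, 8, 11, and 12 are violated.

#1 t = 29 is outside [21, 27] — violated.
#2 u = 8 lies in [4, 11] — OK.
#3 max(5, 12) = 12 — OK.
#4 t = 29 ≠ 27, but q = 12 = 12 (second disjunct) — OK.
#5 w + u = 5 + 8 = 13; 13 ≥ 10 — OK.
#6 r = 29 > 26, so we need u ≤ 9; u = 8 ≤ 9 — OK.
#7 min(27, 20) = 20 — OK.
#8 v^2 + u^2 = 20^2 + 8^2 = 400 + 64 = 464, not 467 — violated.
#9 values 8, 5, 29, 20 are pairwise distinct — OK.
#10 q * s = 12 * 27 = 324 — OK.
#11 q = 12, r = 29; 12 < 29 (want ≥) — violated.
#12 abs(5 - 12) = 7; 7 > 5, exceeds bound 5 — violated.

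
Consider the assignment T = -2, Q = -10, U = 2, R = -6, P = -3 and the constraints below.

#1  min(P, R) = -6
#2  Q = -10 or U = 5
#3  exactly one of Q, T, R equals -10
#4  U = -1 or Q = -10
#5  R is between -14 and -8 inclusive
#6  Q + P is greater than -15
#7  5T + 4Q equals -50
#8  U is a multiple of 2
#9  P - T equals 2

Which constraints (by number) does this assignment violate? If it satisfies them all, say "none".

#1 min(-3, -6) = -6 — holds.
#2 Q = -10 = -10 (first disjunct) — holds.
#3 Q=-10, T=-2, R=-6; 1 of them equals -10 — holds.
#4 U = 2 ≠ -1, but Q = -10 = -10 (second disjunct) — holds.
#5 R = -6 is outside [-14, -8] — does not hold.
#6 Q + P = -10 + (-3) = -13; -13 > -15 — holds.
#7 5T + 4Q = 5(-2) + 4(-10) = -50 — holds.
#8 2 / 2 = 1, so 2 divides 2 — holds.
#9 P - T = -3 - (-2) = -1, not 2 — does not hold.

Violated: 5, 9.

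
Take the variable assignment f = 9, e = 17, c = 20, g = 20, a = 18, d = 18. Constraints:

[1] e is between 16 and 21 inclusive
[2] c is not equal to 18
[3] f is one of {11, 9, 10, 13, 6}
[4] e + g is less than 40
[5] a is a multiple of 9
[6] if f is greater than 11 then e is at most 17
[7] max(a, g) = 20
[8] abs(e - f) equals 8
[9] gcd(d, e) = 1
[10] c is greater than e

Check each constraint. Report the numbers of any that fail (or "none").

[1] e = 17 lies in [16, 21] — holds.
[2] c = 20, and 20 ≠ 18 — holds.
[3] f = 9 is in {11, 9, 10, 13, 6} — holds.
[4] e + g = 17 + 20 = 37; 37 < 40 — holds.
[5] 18 / 9 = 2, so 9 divides 18 — holds.
[6] f = 9, not > 11; antecedent false, conditional vacuously true — holds.
[7] max(18, 20) = 20 — holds.
[8] abs(17 - 9) = 8 — holds.
[9] gcd(18, 17) = 1 — holds.
[10] c = 20, e = 17; 20 > 17 — holds.

No violations.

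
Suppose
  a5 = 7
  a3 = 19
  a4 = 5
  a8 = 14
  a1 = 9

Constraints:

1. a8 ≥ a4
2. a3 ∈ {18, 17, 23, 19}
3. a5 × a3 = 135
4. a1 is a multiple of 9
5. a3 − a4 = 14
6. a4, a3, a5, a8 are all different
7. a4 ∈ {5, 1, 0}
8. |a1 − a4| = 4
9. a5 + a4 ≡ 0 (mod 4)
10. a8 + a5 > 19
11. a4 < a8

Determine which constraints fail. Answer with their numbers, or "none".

1. a8 = 14, a4 = 5; 14 ≥ 5  true
2. a3 = 19 is in {18, 17, 23, 19}  true
3. a5 × a3 = 7 × 19 = 133, not 135  false
4. 9 / 9 = 1, so 9 divides 9  true
5. a3 − a4 = 19 − 5 = 14  true
6. values 5, 19, 7, 14 are pairwise distinct  true
7. a4 = 5 is in {5, 1, 0}  true
8. |9 − 5| = 4  true
9. a5 + a4 = 12; 12 mod 4 = 0  true
10. a8 + a5 = 14 + 7 = 21; 21 > 19  true
11. a4 = 5, a8 = 14; 5 < 14  true

The assignment fails constraint 3.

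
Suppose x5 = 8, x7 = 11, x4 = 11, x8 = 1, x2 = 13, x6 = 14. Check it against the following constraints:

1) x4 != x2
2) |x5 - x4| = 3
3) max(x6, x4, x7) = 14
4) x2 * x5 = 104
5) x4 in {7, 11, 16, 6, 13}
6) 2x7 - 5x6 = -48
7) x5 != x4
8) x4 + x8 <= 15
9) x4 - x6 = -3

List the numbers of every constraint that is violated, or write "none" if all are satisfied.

All constraints are satisfied.

1) x4 = 11, x2 = 13; distinct  OK
2) |8 - 11| = 3  OK
3) max(14, 11, 11) = 14  OK
4) x2 * x5 = 13 * 8 = 104  OK
5) x4 = 11 is in {7, 11, 16, 6, 13}  OK
6) 2x7 - 5x6 = 2(11) - 5(14) = -48  OK
7) x5 = 8, x4 = 11; distinct  OK
8) x4 + x8 = 11 + 1 = 12; 12 ≤ 15  OK
9) x4 - x6 = 11 - 14 = -3  OK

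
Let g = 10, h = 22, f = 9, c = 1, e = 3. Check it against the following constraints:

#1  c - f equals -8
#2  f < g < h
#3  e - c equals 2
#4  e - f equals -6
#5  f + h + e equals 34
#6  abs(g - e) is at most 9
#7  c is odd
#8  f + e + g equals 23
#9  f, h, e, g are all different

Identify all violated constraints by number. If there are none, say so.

#1 c - f = 1 - 9 = -8 — holds.
#2 values 9 < 10 < 22 — holds.
#3 e - c = 3 - 1 = 2 — holds.
#4 e - f = 3 - 9 = -6 — holds.
#5 f + h + e = 9 + 22 + 3 = 34 — holds.
#6 abs(10 - 3) = 7; 7 ≤ 9 — holds.
#7 c = 1 is odd — holds.
#8 f + e + g = 9 + 3 + 10 = 22, not 23 — fails.
#9 values 9, 22, 3, 10 are pairwise distinct — holds.

Constraint 8 does not hold.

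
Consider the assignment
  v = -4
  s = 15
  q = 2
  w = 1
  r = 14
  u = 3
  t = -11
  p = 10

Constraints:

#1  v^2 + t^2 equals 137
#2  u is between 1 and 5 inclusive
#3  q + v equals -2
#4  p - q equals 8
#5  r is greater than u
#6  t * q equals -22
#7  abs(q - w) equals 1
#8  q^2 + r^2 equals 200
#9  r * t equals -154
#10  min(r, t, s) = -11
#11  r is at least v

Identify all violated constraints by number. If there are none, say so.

No violations.

#1 v^2 + t^2 = (-4)^2 + (-11)^2 = 16 + 121 = 137 — holds.
#2 u = 3 lies in [1, 5] — holds.
#3 q + v = 2 + (-4) = -2 — holds.
#4 p - q = 10 - 2 = 8 — holds.
#5 r = 14, u = 3; 14 > 3 — holds.
#6 t * q = -11 * 2 = -22 — holds.
#7 abs(2 - 1) = 1 — holds.
#8 q^2 + r^2 = 2^2 + 14^2 = 4 + 196 = 200 — holds.
#9 r * t = 14 * (-11) = -154 — holds.
#10 min(14, -11, 15) = -11 — holds.
#11 r = 14, v = -4; 14 ≥ -4 — holds.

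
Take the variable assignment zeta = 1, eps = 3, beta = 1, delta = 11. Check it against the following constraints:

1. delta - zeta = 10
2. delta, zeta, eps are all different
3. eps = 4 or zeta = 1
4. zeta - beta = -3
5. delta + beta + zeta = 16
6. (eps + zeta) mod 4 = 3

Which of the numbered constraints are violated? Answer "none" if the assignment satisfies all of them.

The assignment fails constraints 4, 5, and 6.

1. delta - zeta = 11 - 1 = 10 — satisfied.
2. values 11, 1, 3 are pairwise distinct — satisfied.
3. eps = 3 ≠ 4, but zeta = 1 = 1 (second disjunct) — satisfied.
4. zeta - beta = 1 - 1 = 0, not -3 — violated.
5. delta + beta + zeta = 11 + 1 + 1 = 13, not 16 — violated.
6. eps + zeta = 4; 4 mod 4 = 0, not 3 — violated.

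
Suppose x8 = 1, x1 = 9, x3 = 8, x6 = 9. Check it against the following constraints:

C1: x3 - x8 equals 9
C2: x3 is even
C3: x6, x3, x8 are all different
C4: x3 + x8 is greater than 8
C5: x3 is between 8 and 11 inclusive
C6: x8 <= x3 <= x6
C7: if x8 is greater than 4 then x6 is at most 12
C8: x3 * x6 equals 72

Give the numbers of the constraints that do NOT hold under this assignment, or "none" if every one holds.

C1: x3 - x8 = 8 - 1 = 7, not 9 — does not hold.
C2: x3 = 8 is even — holds.
C3: values 9, 8, 1 are pairwise distinct — holds.
C4: x3 + x8 = 8 + 1 = 9; 9 > 8 — holds.
C5: x3 = 8 lies in [8, 11] — holds.
C6: values 1 <= 8 <= 9 — holds.
C7: x8 = 1, not > 4; antecedent false, conditional vacuously true — holds.
C8: x3 * x6 = 8 * 9 = 72 — holds.

No — constraint 1 is not satisfied.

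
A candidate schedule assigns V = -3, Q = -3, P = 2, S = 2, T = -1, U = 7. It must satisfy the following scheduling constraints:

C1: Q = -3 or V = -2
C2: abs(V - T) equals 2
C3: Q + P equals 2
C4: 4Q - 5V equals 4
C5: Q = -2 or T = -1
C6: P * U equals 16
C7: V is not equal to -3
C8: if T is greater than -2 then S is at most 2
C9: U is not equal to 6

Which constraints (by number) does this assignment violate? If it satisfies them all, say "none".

The assignment fails constraints 3, 4, 6, and 7.

C1: Q = -3 = -3 (first disjunct) — holds.
C2: abs(-3 - (-1)) = 2 — holds.
C3: Q + P = -3 + 2 = -1, not 2 — fails.
C4: 4Q - 5V = 4(-3) - 5(-3) = 3, not 4 — fails.
C5: Q = -3 ≠ -2, but T = -1 = -1 (second disjunct) — holds.
C6: P * U = 2 * 7 = 14, not 16 — fails.
C7: V = -3, but -3 is required to differ — fails.
C8: T = -1 > -2, so we need S ≤ 2; S = 2 ≤ 2 — holds.
C9: U = 7, and 7 ≠ 6 — holds.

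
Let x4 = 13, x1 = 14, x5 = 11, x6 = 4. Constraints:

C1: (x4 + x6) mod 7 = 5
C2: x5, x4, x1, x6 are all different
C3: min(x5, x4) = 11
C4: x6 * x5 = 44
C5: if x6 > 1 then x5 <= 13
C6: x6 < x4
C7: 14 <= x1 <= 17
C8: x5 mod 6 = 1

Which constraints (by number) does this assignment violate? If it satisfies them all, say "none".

C1: x4 + x6 = 17; 17 mod 7 = 3, not 5 — does not hold.
C2: values 11, 13, 14, 4 are pairwise distinct — holds.
C3: min(11, 13) = 11 — holds.
C4: x6 * x5 = 4 * 11 = 44 — holds.
C5: x6 = 4 > 1, so we need x5 ≤ 13; x5 = 11 ≤ 13 — holds.
C6: x6 = 4, x4 = 13; 4 < 13 — holds.
C7: x1 = 14 lies in [14, 17] — holds.
C8: 11 mod 6 = 5, not 1 — does not hold.

The assignment fails constraints 1 and 8.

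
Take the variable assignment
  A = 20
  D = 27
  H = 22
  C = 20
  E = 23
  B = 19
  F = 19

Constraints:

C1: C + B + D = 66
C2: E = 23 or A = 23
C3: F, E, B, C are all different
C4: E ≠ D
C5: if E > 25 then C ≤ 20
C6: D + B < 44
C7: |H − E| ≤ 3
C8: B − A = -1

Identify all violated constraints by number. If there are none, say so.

Constraints 3, 6 are violated.

C1: C + B + D = 20 + 19 + 27 = 66  OK
C2: E = 23 = 23 (first disjunct)  OK
C3: F = B = 19, not all different  FAIL
C4: E = 23, D = 27; distinct  OK
C5: E = 23, not > 25; antecedent false, conditional vacuously true  OK
C6: D + B = 27 + 19 = 46; 46 ≥ 44, bound 44 not met  FAIL
C7: |22 − 23| = 1; 1 ≤ 3  OK
C8: B − A = 19 − 20 = -1  OK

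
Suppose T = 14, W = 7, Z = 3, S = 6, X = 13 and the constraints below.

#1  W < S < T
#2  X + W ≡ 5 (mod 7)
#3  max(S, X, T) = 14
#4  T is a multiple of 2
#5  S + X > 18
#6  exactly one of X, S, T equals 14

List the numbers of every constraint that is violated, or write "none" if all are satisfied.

#1 values 7, 6, 14; W = 7 is not < S = 6  no
#2 X + W = 20; 20 mod 7 = 6, not 5  no
#3 max(6, 13, 14) = 14  yes
#4 14 / 2 = 7, so 2 divides 14  yes
#5 S + X = 6 + 13 = 19; 19 > 18  yes
#6 X=13, S=6, T=14; 1 of them equals 14  yes

The assignment fails constraints 1, 2.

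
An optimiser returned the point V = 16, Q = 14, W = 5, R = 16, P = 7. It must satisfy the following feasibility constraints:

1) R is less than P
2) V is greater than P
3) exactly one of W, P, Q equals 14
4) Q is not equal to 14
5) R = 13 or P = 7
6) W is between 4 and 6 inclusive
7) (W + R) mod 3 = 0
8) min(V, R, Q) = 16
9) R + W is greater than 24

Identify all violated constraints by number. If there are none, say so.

1) R = 16, P = 7; 16 ≥ 7 (want <)  fails
2) V = 16, P = 7; 16 > 7  holds
3) W=5, P=7, Q=14; 1 of them equals 14  holds
4) Q = 14, but 14 is required to differ  fails
5) R = 16 ≠ 13, but P = 7 = 7 (second disjunct)  holds
6) W = 5 lies in [4, 6]  holds
7) W + R = 21; 21 mod 3 = 0  holds
8) min(16, 16, 14) = 14, not 16  fails
9) R + W = 16 + 5 = 21; 21 ≤ 24, bound 24 not met  fails

The assignment fails constraints 1, 4, 8, and 9.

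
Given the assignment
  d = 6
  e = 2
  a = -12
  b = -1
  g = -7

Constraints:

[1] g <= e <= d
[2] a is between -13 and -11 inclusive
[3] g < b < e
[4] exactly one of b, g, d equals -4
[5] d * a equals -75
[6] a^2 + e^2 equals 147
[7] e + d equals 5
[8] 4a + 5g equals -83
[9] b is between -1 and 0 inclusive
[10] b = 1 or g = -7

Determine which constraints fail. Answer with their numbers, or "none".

No — constraints 4, 5, 6, and 7 are not satisfied.

[1] values -7 <= 2 <= 6 — OK.
[2] a = -12 lies in [-13, -11] — OK.
[3] values -7 < -1 < 2 — OK.
[4] b=-1, g=-7, d=6; 0 of them equal -4, not exactly one — violated.
[5] d * a = 6 * (-12) = -72, not -75 — violated.
[6] a^2 + e^2 = (-12)^2 + 2^2 = 144 + 4 = 148, not 147 — violated.
[7] e + d = 2 + 6 = 8, not 5 — violated.
[8] 4a + 5g = 4(-12) + 5(-7) = -83 — OK.
[9] b = -1 lies in [-1, 0] — OK.
[10] b = -1 ≠ 1, but g = -7 = -7 (second disjunct) — OK.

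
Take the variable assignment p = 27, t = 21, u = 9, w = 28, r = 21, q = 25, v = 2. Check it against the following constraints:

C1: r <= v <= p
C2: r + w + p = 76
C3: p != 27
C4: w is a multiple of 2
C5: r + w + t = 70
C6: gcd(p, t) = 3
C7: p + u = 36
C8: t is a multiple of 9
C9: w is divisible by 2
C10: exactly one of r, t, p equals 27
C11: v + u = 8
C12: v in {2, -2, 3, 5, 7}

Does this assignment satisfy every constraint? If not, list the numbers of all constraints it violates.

No — constraints 1, 3, 8, 11 are not satisfied.

C1: values 21, 2, 27; r = 21 is not <= v = 2  false
C2: r + w + p = 21 + 28 + 27 = 76  true
C3: p = 27, but 27 is required to differ  false
C4: 28 / 2 = 14, so 2 divides 28  true
C5: r + w + t = 21 + 28 + 21 = 70  true
C6: gcd(27, 21) = 3  true
C7: p + u = 27 + 9 = 36  true
C8: 21 = 9*2 + 3, so 9 does not divide 21  false
C9: 28 / 2 = 14, so 2 divides 28  true
C10: r=21, t=21, p=27; 1 of them equals 27  true
C11: v + u = 2 + 9 = 11, not 8  false
C12: v = 2 is in {2, -2, 3, 5, 7}  true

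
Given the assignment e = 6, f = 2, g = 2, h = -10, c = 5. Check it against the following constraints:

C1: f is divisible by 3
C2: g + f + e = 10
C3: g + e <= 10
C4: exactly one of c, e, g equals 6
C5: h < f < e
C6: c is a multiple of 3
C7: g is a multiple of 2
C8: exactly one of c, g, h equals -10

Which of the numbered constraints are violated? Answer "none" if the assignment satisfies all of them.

C1: 2 = 3*0 + 2, so 3 does not divide 2 — violated.
C2: g + f + e = 2 + 2 + 6 = 10 — OK.
C3: g + e = 2 + 6 = 8; 8 ≤ 10 — OK.
C4: c=5, e=6, g=2; 1 of them equals 6 — OK.
C5: values -10 < 2 < 6 — OK.
C6: 5 = 3*1 + 2, so 3 does not divide 5 — violated.
C7: 2 / 2 = 1, so 2 divides 2 — OK.
C8: c=5, g=2, h=-10; 1 of them equals -10 — OK.

Violated: 1 and 6.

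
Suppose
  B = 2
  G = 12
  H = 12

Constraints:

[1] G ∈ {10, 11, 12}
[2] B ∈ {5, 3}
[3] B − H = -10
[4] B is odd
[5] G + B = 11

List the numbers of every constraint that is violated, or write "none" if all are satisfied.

Constraints 2, 4, and 5 do not hold.

[1] G = 12 is in {10, 11, 12}  ✓
[2] B = 2 is not in {5, 3}  ✗
[3] B − H = 2 − 12 = -10  ✓
[4] B = 2 is even  ✗
[5] G + B = 12 + 2 = 14, not 11  ✗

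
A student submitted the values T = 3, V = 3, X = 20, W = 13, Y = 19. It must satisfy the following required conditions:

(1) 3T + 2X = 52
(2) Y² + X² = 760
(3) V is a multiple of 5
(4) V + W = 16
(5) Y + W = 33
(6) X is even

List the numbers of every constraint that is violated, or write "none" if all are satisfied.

No — constraints 1, 2, 3, and 5 are not satisfied.

(1) 3T + 2X = 3(3) + 2(20) = 49, not 52  false
(2) Y² + X² = 19² + 20² = 361 + 400 = 761, not 760  false
(3) 3 = 5×0 + 3, so 5 does not divide 3  false
(4) V + W = 3 + 13 = 16  true
(5) Y + W = 19 + 13 = 32, not 33  false
(6) X = 20 is even  true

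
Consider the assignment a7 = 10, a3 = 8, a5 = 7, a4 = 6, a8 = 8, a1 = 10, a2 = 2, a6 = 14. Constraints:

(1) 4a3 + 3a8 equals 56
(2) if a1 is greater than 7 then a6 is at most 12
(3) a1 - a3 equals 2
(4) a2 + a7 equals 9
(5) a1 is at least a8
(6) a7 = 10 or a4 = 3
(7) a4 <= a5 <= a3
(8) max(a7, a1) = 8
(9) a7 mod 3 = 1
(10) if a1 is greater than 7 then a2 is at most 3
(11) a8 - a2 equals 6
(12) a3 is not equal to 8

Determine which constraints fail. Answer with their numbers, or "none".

(1) 4a3 + 3a8 = 4(8) + 3(8) = 56 — holds.
(2) a1 = 10 > 7, so we need a6 ≤ 12; but a6 = 14 > 12 — does not hold.
(3) a1 - a3 = 10 - 8 = 2 — holds.
(4) a2 + a7 = 2 + 10 = 12, not 9 — does not hold.
(5) a1 = 10, a8 = 8; 10 ≥ 8 — holds.
(6) a7 = 10 = 10 (first disjunct) — holds.
(7) values 6 <= 7 <= 8 — holds.
(8) max(10, 10) = 10, not 8 — does not hold.
(9) 10 mod 3 = 1 — holds.
(10) a1 = 10 > 7, so we need a2 ≤ 3; a2 = 2 ≤ 3 — holds.
(11) a8 - a2 = 8 - 2 = 6 — holds.
(12) a3 = 8, but 8 is required to differ — does not hold.

Constraints 2, 4, 8, and 12 do not hold.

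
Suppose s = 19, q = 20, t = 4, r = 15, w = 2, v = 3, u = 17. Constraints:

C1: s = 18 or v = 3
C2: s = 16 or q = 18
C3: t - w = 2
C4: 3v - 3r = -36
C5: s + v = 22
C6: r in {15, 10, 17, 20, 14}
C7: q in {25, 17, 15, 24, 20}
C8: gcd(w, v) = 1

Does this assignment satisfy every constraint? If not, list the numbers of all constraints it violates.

The assignment fails constraint 2.

C1: s = 19 ≠ 18, but v = 3 = 3 (second disjunct) — satisfied.
C2: s = 19 ≠ 16 and q = 20 ≠ 18; both disjuncts false — violated.
C3: t - w = 4 - 2 = 2 — satisfied.
C4: 3v - 3r = 3(3) - 3(15) = -36 — satisfied.
C5: s + v = 19 + 3 = 22 — satisfied.
C6: r = 15 is in {15, 10, 17, 20, 14} — satisfied.
C7: q = 20 is in {25, 17, 15, 24, 20} — satisfied.
C8: gcd(2, 3) = 1 — satisfied.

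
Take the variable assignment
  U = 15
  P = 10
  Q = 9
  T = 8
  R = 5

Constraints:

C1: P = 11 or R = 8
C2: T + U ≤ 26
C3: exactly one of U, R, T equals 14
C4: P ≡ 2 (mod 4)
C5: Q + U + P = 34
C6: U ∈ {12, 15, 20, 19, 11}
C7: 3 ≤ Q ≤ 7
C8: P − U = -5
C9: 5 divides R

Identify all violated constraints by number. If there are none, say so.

C1: P = 10 ≠ 11 and R = 5 ≠ 8; both disjuncts false — violated.
C2: T + U = 8 + 15 = 23; 23 ≤ 26 — satisfied.
C3: U=15, R=5, T=8; 0 of them equal 14, not exactly one — violated.
C4: 10 mod 4 = 2 — satisfied.
C5: Q + U + P = 9 + 15 + 10 = 34 — satisfied.
C6: U = 15 is in {12, 15, 20, 19, 11} — satisfied.
C7: Q = 9 is outside [3, 7] — violated.
C8: P − U = 10 − 15 = -5 — satisfied.
C9: 5 / 5 = 1, so 5 divides 5 — satisfied.

The assignment fails constraints 1, 3, and 7.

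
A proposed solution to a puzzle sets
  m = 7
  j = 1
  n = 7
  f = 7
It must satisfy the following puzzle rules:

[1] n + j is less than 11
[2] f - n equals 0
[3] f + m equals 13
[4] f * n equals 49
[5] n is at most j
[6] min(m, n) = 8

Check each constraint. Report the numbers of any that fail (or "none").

[1] n + j = 7 + 1 = 8; 8 < 11 — satisfied.
[2] f - n = 7 - 7 = 0 — satisfied.
[3] f + m = 7 + 7 = 14, not 13 — violated.
[4] f * n = 7 * 7 = 49 — satisfied.
[5] n = 7, j = 1; 7 > 1 (want ≤) — violated.
[6] min(7, 7) = 7, not 8 — violated.

The assignment fails constraints 3, 5, 6.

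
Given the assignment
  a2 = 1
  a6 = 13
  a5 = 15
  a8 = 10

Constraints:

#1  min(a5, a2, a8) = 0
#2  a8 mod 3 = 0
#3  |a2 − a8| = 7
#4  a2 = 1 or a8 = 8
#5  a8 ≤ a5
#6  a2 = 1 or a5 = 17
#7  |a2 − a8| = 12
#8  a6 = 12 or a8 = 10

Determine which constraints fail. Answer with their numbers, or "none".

#1 min(15, 1, 10) = 1, not 0  fails
#2 10 mod 3 = 1, not 0  fails
#3 |1 − 10| = 9, not 7  fails
#4 a2 = 1 = 1 (first disjunct)  holds
#5 a8 = 10, a5 = 15; 10 ≤ 15  holds
#6 a2 = 1 = 1 (first disjunct)  holds
#7 |1 − 10| = 9, not 12  fails
#8 a6 = 13 ≠ 12, but a8 = 10 = 10 (second disjunct)  holds

The assignment fails constraints 1, 2, 3, and 7.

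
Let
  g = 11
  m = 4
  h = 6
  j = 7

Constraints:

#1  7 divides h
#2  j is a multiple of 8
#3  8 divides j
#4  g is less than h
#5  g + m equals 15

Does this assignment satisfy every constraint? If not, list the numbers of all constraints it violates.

Constraints 1, 2, 3, 4 do not hold.

#1 6 = 7*0 + 6, so 7 does not divide 6 — violated.
#2 7 = 8*0 + 7, so 8 does not divide 7 — violated.
#3 7 = 8*0 + 7, so 8 does not divide 7 — violated.
#4 g = 11, h = 6; 11 ≥ 6 (want <) — violated.
#5 g + m = 11 + 4 = 15 — OK.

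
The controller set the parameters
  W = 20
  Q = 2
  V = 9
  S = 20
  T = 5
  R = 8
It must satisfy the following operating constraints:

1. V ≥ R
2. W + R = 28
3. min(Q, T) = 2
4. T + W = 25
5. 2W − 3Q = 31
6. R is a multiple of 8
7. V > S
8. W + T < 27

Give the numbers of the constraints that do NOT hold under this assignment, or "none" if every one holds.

1. V = 9, R = 8; 9 ≥ 8 — satisfied.
2. W + R = 20 + 8 = 28 — satisfied.
3. min(2, 5) = 2 — satisfied.
4. T + W = 5 + 20 = 25 — satisfied.
5. 2W − 3Q = 2(20) − 3(2) = 34, not 31 — violated.
6. 8 / 8 = 1, so 8 divides 8 — satisfied.
7. V = 9, S = 20; 9 ≤ 20 (want >) — violated.
8. W + T = 20 + 5 = 25; 25 < 27 — satisfied.

Constraints 5 and 7 are violated.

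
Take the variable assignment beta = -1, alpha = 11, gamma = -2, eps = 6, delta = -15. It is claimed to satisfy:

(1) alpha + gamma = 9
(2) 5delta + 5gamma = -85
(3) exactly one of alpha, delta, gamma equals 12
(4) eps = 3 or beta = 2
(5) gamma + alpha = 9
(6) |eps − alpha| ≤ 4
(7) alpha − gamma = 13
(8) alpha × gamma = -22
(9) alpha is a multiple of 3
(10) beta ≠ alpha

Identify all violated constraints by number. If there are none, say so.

(1) alpha + gamma = 11 + (-2) = 9 — OK.
(2) 5delta + 5gamma = 5(-15) + 5(-2) = -85 — OK.
(3) alpha=11, delta=-15, gamma=-2; 0 of them equal 12, not exactly one — violated.
(4) eps = 6 ≠ 3 and beta = -1 ≠ 2; both disjuncts false — violated.
(5) gamma + alpha = -2 + 11 = 9 — OK.
(6) |6 − 11| = 5; 5 > 4, exceeds bound 4 — violated.
(7) alpha − gamma = 11 − (-2) = 13 — OK.
(8) alpha × gamma = 11 × (-2) = -22 — OK.
(9) 11 = 3×3 + 2, so 3 does not divide 11 — violated.
(10) beta = -1, alpha = 11; distinct — OK.

Constraints 3, 4, 6, 9 are violated.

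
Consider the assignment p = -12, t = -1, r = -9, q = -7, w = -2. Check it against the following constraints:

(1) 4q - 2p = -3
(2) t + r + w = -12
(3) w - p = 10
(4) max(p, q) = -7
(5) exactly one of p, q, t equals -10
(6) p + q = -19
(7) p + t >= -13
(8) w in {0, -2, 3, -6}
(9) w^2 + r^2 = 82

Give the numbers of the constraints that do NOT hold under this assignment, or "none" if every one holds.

(1) 4q - 2p = 4(-7) - 2(-12) = -4, not -3 — fails.
(2) t + r + w = -1 + (-9) + (-2) = -12 — holds.
(3) w - p = -2 - (-12) = 10 — holds.
(4) max(-12, -7) = -7 — holds.
(5) p=-12, q=-7, t=-1; 0 of them equal -10, not exactly one — fails.
(6) p + q = -12 + (-7) = -19 — holds.
(7) p + t = -12 + (-1) = -13; -13 ≥ -13 — holds.
(8) w = -2 is in {0, -2, 3, -6} — holds.
(9) w^2 + r^2 = (-2)^2 + (-9)^2 = 4 + 81 = 85, not 82 — fails.

The assignment fails constraints 1, 5, 9.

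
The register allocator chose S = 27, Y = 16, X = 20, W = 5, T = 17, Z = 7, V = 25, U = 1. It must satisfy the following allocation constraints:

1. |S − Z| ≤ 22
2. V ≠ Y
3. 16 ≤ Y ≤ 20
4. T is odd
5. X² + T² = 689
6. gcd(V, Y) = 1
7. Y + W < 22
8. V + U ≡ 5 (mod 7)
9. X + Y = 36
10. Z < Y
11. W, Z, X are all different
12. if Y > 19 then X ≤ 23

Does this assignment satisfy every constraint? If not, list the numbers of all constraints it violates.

No violations.

1. |27 − 7| = 20; 20 ≤ 22 — holds.
2. V = 25, Y = 16; distinct — holds.
3. Y = 16 lies in [16, 20] — holds.
4. T = 17 is odd — holds.
5. X² + T² = 20² + 17² = 400 + 289 = 689 — holds.
6. gcd(25, 16) = 1 — holds.
7. Y + W = 16 + 5 = 21; 21 < 22 — holds.
8. V + U = 26; 26 mod 7 = 5 — holds.
9. X + Y = 20 + 16 = 36 — holds.
10. Z = 7, Y = 16; 7 < 16 — holds.
11. values 5, 7, 20 are pairwise distinct — holds.
12. Y = 16, not > 19; antecedent false, conditional vacuously true — holds.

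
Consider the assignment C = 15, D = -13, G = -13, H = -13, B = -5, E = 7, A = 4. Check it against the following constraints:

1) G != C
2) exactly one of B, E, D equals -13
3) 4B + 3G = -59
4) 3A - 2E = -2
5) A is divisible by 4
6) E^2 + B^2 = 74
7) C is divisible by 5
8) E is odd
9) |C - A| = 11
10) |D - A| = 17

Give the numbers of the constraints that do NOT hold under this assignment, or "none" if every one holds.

Yes — all constraints hold.

1) G = -13, C = 15; distinct  ✓
2) B=-5, E=7, D=-13; 1 of them equals -13  ✓
3) 4B + 3G = 4(-5) + 3(-13) = -59  ✓
4) 3A - 2E = 3(4) - 2(7) = -2  ✓
5) 4 / 4 = 1, so 4 divides 4  ✓
6) E^2 + B^2 = 7^2 + (-5)^2 = 49 + 25 = 74  ✓
7) 15 / 5 = 3, so 5 divides 15  ✓
8) E = 7 is odd  ✓
9) |15 - 4| = 11  ✓
10) |-13 - 4| = 17  ✓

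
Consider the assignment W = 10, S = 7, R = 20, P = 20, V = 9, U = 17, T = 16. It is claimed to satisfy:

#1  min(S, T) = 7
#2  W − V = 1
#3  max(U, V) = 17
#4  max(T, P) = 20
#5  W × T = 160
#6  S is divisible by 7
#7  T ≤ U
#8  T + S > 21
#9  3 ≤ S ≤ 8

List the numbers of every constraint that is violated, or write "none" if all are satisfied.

#1 min(7, 16) = 7  ✔
#2 W − V = 10 − 9 = 1  ✔
#3 max(17, 9) = 17  ✔
#4 max(16, 20) = 20  ✔
#5 W × T = 10 × 16 = 160  ✔
#6 7 / 7 = 1, so 7 divides 7  ✔
#7 T = 16, U = 17; 16 ≤ 17  ✔
#8 T + S = 16 + 7 = 23; 23 > 21  ✔
#9 S = 7 lies in [3, 8]  ✔

No violations.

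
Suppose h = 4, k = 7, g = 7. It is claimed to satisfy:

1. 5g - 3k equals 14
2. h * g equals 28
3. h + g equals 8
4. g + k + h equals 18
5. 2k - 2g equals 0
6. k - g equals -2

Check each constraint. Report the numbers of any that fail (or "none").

Constraints 3 and 6 do not hold.

1. 5g - 3k = 5(7) - 3(7) = 14  holds
2. h * g = 4 * 7 = 28  holds
3. h + g = 4 + 7 = 11, not 8  fails
4. g + k + h = 7 + 7 + 4 = 18  holds
5. 2k - 2g = 2(7) - 2(7) = 0  holds
6. k - g = 7 - 7 = 0, not -2  fails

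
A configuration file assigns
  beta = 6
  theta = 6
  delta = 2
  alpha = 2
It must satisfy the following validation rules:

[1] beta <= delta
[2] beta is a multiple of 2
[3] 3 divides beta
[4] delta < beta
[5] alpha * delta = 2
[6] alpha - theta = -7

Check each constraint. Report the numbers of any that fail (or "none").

[1] beta = 6, delta = 2; 6 > 2 (want ≤)  ✗
[2] 6 / 2 = 3, so 2 divides 6  ✓
[3] 6 / 3 = 2, so 3 divides 6  ✓
[4] delta = 2, beta = 6; 2 < 6  ✓
[5] alpha * delta = 2 * 2 = 4, not 2  ✗
[6] alpha - theta = 2 - 6 = -4, not -7  ✗

The assignment fails constraints 1, 5, and 6.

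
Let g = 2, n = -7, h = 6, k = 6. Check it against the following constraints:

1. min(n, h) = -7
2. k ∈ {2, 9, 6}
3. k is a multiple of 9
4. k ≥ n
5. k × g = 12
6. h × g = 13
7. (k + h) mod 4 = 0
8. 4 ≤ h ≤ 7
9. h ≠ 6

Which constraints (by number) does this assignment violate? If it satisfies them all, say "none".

No — constraints 3, 6, 9 are not satisfied.

1. min(-7, 6) = -7  true
2. k = 6 is in {2, 9, 6}  true
3. 6 = 9×0 + 6, so 9 does not divide 6  false
4. k = 6, n = -7; 6 ≥ -7  true
5. k × g = 6 × 2 = 12  true
6. h × g = 6 × 2 = 12, not 13  false
7. k + h = 12; 12 mod 4 = 0  true
8. h = 6 lies in [4, 7]  true
9. h = 6, but 6 is required to differ  false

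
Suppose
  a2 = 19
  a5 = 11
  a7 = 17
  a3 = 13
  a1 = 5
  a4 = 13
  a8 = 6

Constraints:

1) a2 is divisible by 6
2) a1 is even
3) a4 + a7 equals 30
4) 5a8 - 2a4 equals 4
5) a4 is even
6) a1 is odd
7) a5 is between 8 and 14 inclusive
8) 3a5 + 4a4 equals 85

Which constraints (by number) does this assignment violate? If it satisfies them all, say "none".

Violated: 1, 2, 5.

1) 19 = 6*3 + 1, so 6 does not divide 19 — does not hold.
2) a1 = 5 is odd — does not hold.
3) a4 + a7 = 13 + 17 = 30 — holds.
4) 5a8 - 2a4 = 5(6) - 2(13) = 4 — holds.
5) a4 = 13 is odd — does not hold.
6) a1 = 5 is odd — holds.
7) a5 = 11 lies in [8, 14] — holds.
8) 3a5 + 4a4 = 3(11) + 4(13) = 85 — holds.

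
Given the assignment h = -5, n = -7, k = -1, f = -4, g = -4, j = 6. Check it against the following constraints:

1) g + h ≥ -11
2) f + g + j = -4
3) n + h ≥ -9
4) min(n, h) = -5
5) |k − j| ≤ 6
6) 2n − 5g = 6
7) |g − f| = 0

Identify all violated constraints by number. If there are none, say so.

1) g + h = -4 + (-5) = -9; -9 ≥ -11 — holds.
2) f + g + j = -4 + (-4) + 6 = -2, not -4 — fails.
3) n + h = -7 + (-5) = -12; -12 < -9, bound -9 not met — fails.
4) min(-7, -5) = -7, not -5 — fails.
5) |-1 − 6| = 7; 7 > 6, exceeds bound 6 — fails.
6) 2n − 5g = 2(-7) − 5(-4) = 6 — holds.
7) |-4 − (-4)| = 0 — holds.

Constraints 2, 3, 4, and 5 do not hold.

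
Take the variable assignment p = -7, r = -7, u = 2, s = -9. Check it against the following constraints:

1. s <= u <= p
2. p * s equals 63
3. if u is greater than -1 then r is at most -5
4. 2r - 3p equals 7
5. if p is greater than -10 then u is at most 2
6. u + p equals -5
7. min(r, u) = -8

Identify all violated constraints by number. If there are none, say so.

The assignment fails constraints 1, 7.

1. values -9, 2, -7; u = 2 is not <= p = -7  fails
2. p * s = -7 * (-9) = 63  holds
3. u = 2 > -1, so we need r ≤ -5; r = -7 ≤ -5  holds
4. 2r - 3p = 2(-7) - 3(-7) = 7  holds
5. p = -7 > -10, so we need u ≤ 2; u = 2 ≤ 2  holds
6. u + p = 2 + (-7) = -5  holds
7. min(-7, 2) = -7, not -8  fails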